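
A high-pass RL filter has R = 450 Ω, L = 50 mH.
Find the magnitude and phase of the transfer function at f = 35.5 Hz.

Step 1 — Angular frequency: ω = 2π·35.5 = 223.1 rad/s.
Step 2 — Transfer function: H(jω) = jωL/(R + jωL).
Step 3 — Numerator jωL = j·11.15; denominator R + jωL = 450 + j11.15.
Step 4 — H = 0.0006139 + j0.02477.
Step 5 — Magnitude: |H| = 0.02478 (-32.1 dB); phase: φ = 88.6°.

|H| = 0.02478 (-32.1 dB), φ = 88.6°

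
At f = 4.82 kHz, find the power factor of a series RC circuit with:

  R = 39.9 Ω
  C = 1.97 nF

Step 1 — Angular frequency: ω = 2π·f = 2π·4820 = 3.028e+04 rad/s.
Step 2 — Component impedances:
  R: Z = R = 39.9 Ω
  C: Z = 1/(jωC) = -j/(ω·C) = 0 - j1.676e+04 Ω
Step 3 — Series combination: Z_total = R + C = 39.9 - j1.676e+04 Ω = 1.676e+04∠-89.9° Ω.
Step 4 — Power factor: PF = cos(φ) = Re(Z)/|Z| = 39.9/16761.3 = 0.00238.
Step 5 — Type: Im(Z) = -1.676e+04 ⇒ leading (phase φ = -89.9°).

PF = 0.00238 (leading, φ = -89.9°)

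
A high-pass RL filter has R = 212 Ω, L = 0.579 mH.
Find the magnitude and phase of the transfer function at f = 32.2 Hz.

Step 1 — Angular frequency: ω = 2π·32.2 = 202.3 rad/s.
Step 2 — Transfer function: H(jω) = jωL/(R + jωL).
Step 3 — Numerator jωL = j·0.1171; denominator R + jωL = 212 + j0.1171.
Step 4 — H = 3.053e-07 + j0.0005526.
Step 5 — Magnitude: |H| = 0.0005526 (-65.2 dB); phase: φ = 90.0°.

|H| = 0.0005526 (-65.2 dB), φ = 90.0°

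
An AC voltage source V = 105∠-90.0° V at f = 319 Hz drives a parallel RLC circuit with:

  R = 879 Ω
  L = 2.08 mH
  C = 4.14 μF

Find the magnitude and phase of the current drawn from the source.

Step 1 — Angular frequency: ω = 2π·f = 2π·319 = 2004 rad/s.
Step 2 — Component impedances:
  R: Z = R = 879 Ω
  L: Z = jωL = j·2004·0.00208 = 0 + j4.169 Ω
  C: Z = 1/(jωC) = -j/(ω·C) = 0 - j120.5 Ω
Step 3 — Parallel combination: 1/Z_total = 1/R + 1/L + 1/C; Z_total = 0.02122 + j4.318 Ω = 4.318∠89.7° Ω.
Step 4 — Source phasor: V = 105∠-90.0° V = 0 - j105 V.
Step 5 — Ohm's law: I = V / Z_total = (0 - j105) / (0.02122 + j4.318) = -24.31 - j0.1195 A.
Step 6 — Convert to polar: |I| = 24.31 A, ∠I = -179.7°.

I = 24.31∠-179.7° A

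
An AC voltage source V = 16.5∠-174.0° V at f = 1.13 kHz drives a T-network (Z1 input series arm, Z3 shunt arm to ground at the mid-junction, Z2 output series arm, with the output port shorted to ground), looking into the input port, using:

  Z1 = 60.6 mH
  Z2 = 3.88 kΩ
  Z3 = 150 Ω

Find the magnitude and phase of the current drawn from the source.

Step 1 — Angular frequency: ω = 2π·f = 2π·1130 = 7100 rad/s.
Step 2 — Component impedances:
  Z1: Z = jωL = j·7100·0.0606 = 0 + j430.3 Ω
  Z2: Z = R = 3880 Ω
  Z3: Z = R = 150 Ω
Step 3 — With the output port shorted to ground, the output series arm Z2 runs from the junction to ground; the shunt arm Z3 also runs from the junction to ground. They appear in parallel: Z3 || Z2 = 144.4 Ω.
Step 4 — Series with input arm Z1: Z_in = Z1 + (Z3 || Z2) = 144.4 + j430.3 Ω = 453.9∠71.4° Ω.
Step 5 — Source phasor: V = 16.5∠-174.0° V = -16.41 - j1.725 V.
Step 6 — Ohm's law: I = V / Z_total = (-16.41 - j1.725) / (144.4 + j430.3) = -0.01511 + j0.03307 A.
Step 7 — Convert to polar: |I| = 0.03636 A, ∠I = 114.6°.

I = 0.03636∠114.6° A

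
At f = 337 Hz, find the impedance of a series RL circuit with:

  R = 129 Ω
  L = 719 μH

Step 1 — Angular frequency: ω = 2π·f = 2π·337 = 2117 rad/s.
Step 2 — Component impedances:
  R: Z = R = 129 Ω
  L: Z = jωL = j·2117·0.000719 = 0 + j1.522 Ω
Step 3 — Series combination: Z_total = R + L = 129 + j1.522 Ω = 129∠0.7° Ω.

Z = 129 + j1.522 Ω = 129∠0.7° Ω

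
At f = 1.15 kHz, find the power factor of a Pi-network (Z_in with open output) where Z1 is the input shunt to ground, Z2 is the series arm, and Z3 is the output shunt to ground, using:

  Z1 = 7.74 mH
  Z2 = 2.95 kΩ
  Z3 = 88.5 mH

Step 1 — Angular frequency: ω = 2π·f = 2π·1150 = 7226 rad/s.
Step 2 — Component impedances:
  Z1: Z = jωL = j·7226·0.00774 = 0 + j55.93 Ω
  Z2: Z = R = 2950 Ω
  Z3: Z = jωL = j·7226·0.0885 = 0 + j639.5 Ω
Step 3 — With open output, the series arm Z2 and the output shunt Z3 appear in series to ground: Z2 + Z3 = 2950 + j639.5 Ω.
Step 4 — Parallel with input shunt Z1: Z_in = Z1 || (Z2 + Z3) = 1.004 + j55.69 Ω = 55.7∠89.0° Ω.
Step 5 — Power factor: PF = cos(φ) = Re(Z)/|Z| = 1.004/55.7 = 0.01803.
Step 6 — Type: Im(Z) = 55.69 ⇒ lagging (phase φ = 89.0°).

PF = 0.01803 (lagging, φ = 89.0°)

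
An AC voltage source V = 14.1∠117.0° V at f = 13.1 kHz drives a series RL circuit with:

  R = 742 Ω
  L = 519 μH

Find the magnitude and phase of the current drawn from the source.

Step 1 — Angular frequency: ω = 2π·f = 2π·1.31e+04 = 8.231e+04 rad/s.
Step 2 — Component impedances:
  R: Z = R = 742 Ω
  L: Z = jωL = j·8.231e+04·0.000519 = 0 + j42.72 Ω
Step 3 — Series combination: Z_total = R + L = 742 + j42.72 Ω = 743.2∠3.3° Ω.
Step 4 — Source phasor: V = 14.1∠117.0° V = -6.401 + j12.56 V.
Step 5 — Ohm's law: I = V / Z_total = (-6.401 + j12.56) / (742 + j42.72) = -0.007627 + j0.01737 A.
Step 6 — Convert to polar: |I| = 0.01897 A, ∠I = 113.7°.

I = 0.01897∠113.7° A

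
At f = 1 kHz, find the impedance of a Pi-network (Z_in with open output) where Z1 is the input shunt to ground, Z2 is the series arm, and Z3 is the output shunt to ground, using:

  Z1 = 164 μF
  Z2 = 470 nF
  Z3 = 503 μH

Step 1 — Angular frequency: ω = 2π·f = 2π·1000 = 6283 rad/s.
Step 2 — Component impedances:
  Z1: Z = 1/(jωC) = -j/(ω·C) = 0 - j0.9705 Ω
  Z2: Z = 1/(jωC) = -j/(ω·C) = 0 - j338.6 Ω
  Z3: Z = jωL = j·6283·0.000503 = 0 + j3.16 Ω
Step 3 — With open output, the series arm Z2 and the output shunt Z3 appear in series to ground: Z2 + Z3 = 0 - j335.5 Ω.
Step 4 — Parallel with input shunt Z1: Z_in = Z1 || (Z2 + Z3) = 0 - j0.9677 Ω = 0.9677∠-90.0° Ω.

Z = 0 - j0.9677 Ω = 0.9677∠-90.0° Ω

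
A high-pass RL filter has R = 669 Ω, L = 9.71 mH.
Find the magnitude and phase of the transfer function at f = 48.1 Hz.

Step 1 — Angular frequency: ω = 2π·48.1 = 302.2 rad/s.
Step 2 — Transfer function: H(jω) = jωL/(R + jωL).
Step 3 — Numerator jωL = j·2.935; denominator R + jωL = 669 + j2.935.
Step 4 — H = 1.924e-05 + j0.004386.
Step 5 — Magnitude: |H| = 0.004386 (-47.2 dB); phase: φ = 89.7°.

|H| = 0.004386 (-47.2 dB), φ = 89.7°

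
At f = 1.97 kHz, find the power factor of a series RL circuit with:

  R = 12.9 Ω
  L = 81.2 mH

Step 1 — Angular frequency: ω = 2π·f = 2π·1970 = 1.238e+04 rad/s.
Step 2 — Component impedances:
  R: Z = R = 12.9 Ω
  L: Z = jωL = j·1.238e+04·0.0812 = 0 + j1005 Ω
Step 3 — Series combination: Z_total = R + L = 12.9 + j1005 Ω = 1005∠89.3° Ω.
Step 4 — Power factor: PF = cos(φ) = Re(Z)/|Z| = 12.9/1005.2 = 0.01283.
Step 5 — Type: Im(Z) = 1005 ⇒ lagging (phase φ = 89.3°).

PF = 0.01283 (lagging, φ = 89.3°)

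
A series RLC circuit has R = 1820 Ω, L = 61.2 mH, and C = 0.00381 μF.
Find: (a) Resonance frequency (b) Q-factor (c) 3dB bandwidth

Step 1 — Resonance: ω₀ = 1/√(LC) = 1/√(0.0612·3.81e-09) = 6.549e+04 rad/s.
Step 2 — f₀ = ω₀/(2π) = 1.042e+04 Hz.
Step 3 — Series Q: Q = ω₀L/R = 6.549e+04·0.0612/1820 = 2.202.
Step 4 — Bandwidth: Δω = ω₀/Q = 2.974e+04 rad/s; BW = Δω/(2π) = 4733 Hz.

(a) f₀ = 1.042e+04 Hz  (b) Q = 2.202  (c) BW = 4733 Hz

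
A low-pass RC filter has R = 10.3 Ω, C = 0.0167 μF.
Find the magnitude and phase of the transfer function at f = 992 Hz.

Step 1 — Angular frequency: ω = 2π·992 = 6233 rad/s.
Step 2 — Transfer function: H(jω) = 1/(1 + jωRC).
Step 3 — Denominator: 1 + jωRC = 1 + j·6233·10.3·1.67e-08 = 1 + j0.001072.
Step 4 — H = 1 - j0.001072.
Step 5 — Magnitude: |H| = 1 (-0.0 dB); phase: φ = -0.1°.

|H| = 1 (-0.0 dB), φ = -0.1°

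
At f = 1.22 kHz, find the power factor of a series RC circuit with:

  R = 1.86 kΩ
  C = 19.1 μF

Step 1 — Angular frequency: ω = 2π·f = 2π·1220 = 7665 rad/s.
Step 2 — Component impedances:
  R: Z = R = 1860 Ω
  C: Z = 1/(jωC) = -j/(ω·C) = 0 - j6.83 Ω
Step 3 — Series combination: Z_total = R + C = 1860 - j6.83 Ω = 1860∠-0.2° Ω.
Step 4 — Power factor: PF = cos(φ) = Re(Z)/|Z| = 1860/1860 = 1.
Step 5 — Type: Im(Z) = -6.83 ⇒ leading (phase φ = -0.2°).

PF = 1 (leading, φ = -0.2°)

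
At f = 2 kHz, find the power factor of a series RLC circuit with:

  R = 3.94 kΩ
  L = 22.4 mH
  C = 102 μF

Step 1 — Angular frequency: ω = 2π·f = 2π·2000 = 1.257e+04 rad/s.
Step 2 — Component impedances:
  R: Z = R = 3940 Ω
  L: Z = jωL = j·1.257e+04·0.0224 = 0 + j281.5 Ω
  C: Z = 1/(jωC) = -j/(ω·C) = 0 - j0.7802 Ω
Step 3 — Series combination: Z_total = R + L + C = 3940 + j280.7 Ω = 3950∠4.1° Ω.
Step 4 — Power factor: PF = cos(φ) = Re(Z)/|Z| = 3940/3950 = 0.9975.
Step 5 — Type: Im(Z) = 280.7 ⇒ lagging (phase φ = 4.1°).

PF = 0.9975 (lagging, φ = 4.1°)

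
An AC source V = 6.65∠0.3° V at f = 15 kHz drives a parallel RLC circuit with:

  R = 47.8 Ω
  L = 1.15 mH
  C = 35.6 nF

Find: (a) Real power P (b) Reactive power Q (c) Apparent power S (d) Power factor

Step 1 — Angular frequency: ω = 2π·f = 2π·1.5e+04 = 9.425e+04 rad/s.
Step 2 — Component impedances:
  R: Z = R = 47.8 Ω
  L: Z = jωL = j·9.425e+04·0.00115 = 0 + j108.4 Ω
  C: Z = 1/(jωC) = -j/(ω·C) = 0 - j298 Ω
Step 3 — Parallel combination: 1/Z_total = 1/R + 1/L + 1/C; Z_total = 44.31 + j12.44 Ω = 46.02∠15.7° Ω.
Step 4 — Source phasor: V = 6.65∠0.3° V = 6.65 + j0.03482 V.
Step 5 — Current: I = V / Z = 0.1393 - j0.03831 A = 0.1445∠-15.4° A.
Step 6 — Complex power: S = V·I* = 0.9252 + j0.2596 VA.
Step 7 — Real power: P = Re(S) = 0.9252 W.
Step 8 — Reactive power: Q = Im(S) = 0.2596 VAR.
Step 9 — Apparent power: |S| = 0.9609 VA.
Step 10 — Power factor: PF = P/|S| = 0.9628 (lagging).

(a) P = 0.9252 W  (b) Q = 0.2596 VAR  (c) S = 0.9609 VA  (d) PF = 0.9628 (lagging)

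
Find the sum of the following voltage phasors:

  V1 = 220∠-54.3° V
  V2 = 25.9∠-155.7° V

Step 1 — Convert each phasor to rectangular form:
  V1 = 220·(cos(-54.3°) + j·sin(-54.3°)) = 128.4 - j178.7 V
  V2 = 25.9·(cos(-155.7°) + j·sin(-155.7°)) = -23.61 - j10.66 V
Step 2 — Sum components: V_total = 104.8 - j189.3 V.
Step 3 — Convert to polar: |V_total| = 216.4 V, ∠V_total = -61.0°.

V_total = 216.4∠-61.0° V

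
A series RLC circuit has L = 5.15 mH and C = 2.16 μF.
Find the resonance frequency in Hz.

Step 1 — Resonance condition Im(Z)=0 gives ω₀ = 1/√(LC).
Step 2 — ω₀ = 1/√(0.00515·2.16e-06) = 9481 rad/s.
Step 3 — f₀ = ω₀/(2π) = 1509 Hz.

f₀ = 1509 Hz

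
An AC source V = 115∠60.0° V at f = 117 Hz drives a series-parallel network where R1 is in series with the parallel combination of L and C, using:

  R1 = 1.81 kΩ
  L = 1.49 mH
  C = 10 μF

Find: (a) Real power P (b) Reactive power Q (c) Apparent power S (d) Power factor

Step 1 — Angular frequency: ω = 2π·f = 2π·117 = 735.1 rad/s.
Step 2 — Component impedances:
  R1: Z = R = 1810 Ω
  L: Z = jωL = j·735.1·0.00149 = 0 + j1.095 Ω
  C: Z = 1/(jωC) = -j/(ω·C) = 0 - j136 Ω
Step 3 — Parallel branch: L || C = 1/(1/L + 1/C) = 0 + j1.104 Ω.
Step 4 — Series with R1: Z_total = R1 + (L || C) = 1810 + j1.104 Ω = 1810∠0.0° Ω.
Step 5 — Source phasor: V = 115∠60.0° V = 57.5 + j99.59 V.
Step 6 — Current: I = V / Z = 0.0318 + j0.055 A = 0.06354∠60.0° A.
Step 7 — Complex power: S = V·I* = 7.307 + j0.004458 VA.
Step 8 — Real power: P = Re(S) = 7.307 W.
Step 9 — Reactive power: Q = Im(S) = 0.004458 VAR.
Step 10 — Apparent power: |S| = 7.307 VA.
Step 11 — Power factor: PF = P/|S| = 1 (lagging).

(a) P = 7.307 W  (b) Q = 0.004458 VAR  (c) S = 7.307 VA  (d) PF = 1 (lagging)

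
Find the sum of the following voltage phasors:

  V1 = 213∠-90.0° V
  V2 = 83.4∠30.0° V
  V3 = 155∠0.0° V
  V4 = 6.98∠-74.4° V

Step 1 — Convert each phasor to rectangular form:
  V1 = 213·(cos(-90.0°) + j·sin(-90.0°)) = 0 - j213 V
  V2 = 83.4·(cos(30.0°) + j·sin(30.0°)) = 72.23 + j41.7 V
  V3 = 155·(cos(0.0°) + j·sin(0.0°)) = 155 V
  V4 = 6.98·(cos(-74.4°) + j·sin(-74.4°)) = 1.877 - j6.723 V
Step 2 — Sum components: V_total = 229.1 - j178 V.
Step 3 — Convert to polar: |V_total| = 290.1 V, ∠V_total = -37.8°.

V_total = 290.1∠-37.8° V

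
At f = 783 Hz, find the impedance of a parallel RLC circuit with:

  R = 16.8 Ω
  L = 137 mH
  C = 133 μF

Step 1 — Angular frequency: ω = 2π·f = 2π·783 = 4920 rad/s.
Step 2 — Component impedances:
  R: Z = R = 16.8 Ω
  L: Z = jωL = j·4920·0.137 = 0 + j674 Ω
  C: Z = 1/(jωC) = -j/(ω·C) = 0 - j1.528 Ω
Step 3 — Parallel combination: 1/Z_total = 1/R + 1/L + 1/C; Z_total = 0.1385 - j1.519 Ω = 1.525∠-84.8° Ω.

Z = 0.1385 - j1.519 Ω = 1.525∠-84.8° Ω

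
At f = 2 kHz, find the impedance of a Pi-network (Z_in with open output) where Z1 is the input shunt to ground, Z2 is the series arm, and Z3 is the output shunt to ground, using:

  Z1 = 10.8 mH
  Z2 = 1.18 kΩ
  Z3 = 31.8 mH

Step 1 — Angular frequency: ω = 2π·f = 2π·2000 = 1.257e+04 rad/s.
Step 2 — Component impedances:
  Z1: Z = jωL = j·1.257e+04·0.0108 = 0 + j135.7 Ω
  Z2: Z = R = 1180 Ω
  Z3: Z = jωL = j·1.257e+04·0.0318 = 0 + j399.6 Ω
Step 3 — With open output, the series arm Z2 and the output shunt Z3 appear in series to ground: Z2 + Z3 = 1180 + j399.6 Ω.
Step 4 — Parallel with input shunt Z1: Z_in = Z1 || (Z2 + Z3) = 12.95 + j129.8 Ω = 130.5∠84.3° Ω.

Z = 12.95 + j129.8 Ω = 130.5∠84.3° Ω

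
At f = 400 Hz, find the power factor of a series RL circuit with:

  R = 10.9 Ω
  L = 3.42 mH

Step 1 — Angular frequency: ω = 2π·f = 2π·400 = 2513 rad/s.
Step 2 — Component impedances:
  R: Z = R = 10.9 Ω
  L: Z = jωL = j·2513·0.00342 = 0 + j8.595 Ω
Step 3 — Series combination: Z_total = R + L = 10.9 + j8.595 Ω = 13.88∠38.3° Ω.
Step 4 — Power factor: PF = cos(φ) = Re(Z)/|Z| = 10.9/13.881 = 0.7852.
Step 5 — Type: Im(Z) = 8.595 ⇒ lagging (phase φ = 38.3°).

PF = 0.7852 (lagging, φ = 38.3°)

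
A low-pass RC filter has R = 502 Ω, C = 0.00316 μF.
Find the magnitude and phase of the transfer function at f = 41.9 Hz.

Step 1 — Angular frequency: ω = 2π·41.9 = 263.3 rad/s.
Step 2 — Transfer function: H(jω) = 1/(1 + jωRC).
Step 3 — Denominator: 1 + jωRC = 1 + j·263.3·502·3.16e-09 = 1 + j0.0004176.
Step 4 — H = 1 - j0.0004176.
Step 5 — Magnitude: |H| = 1 (-0.0 dB); phase: φ = -0.0°.

|H| = 1 (-0.0 dB), φ = -0.0°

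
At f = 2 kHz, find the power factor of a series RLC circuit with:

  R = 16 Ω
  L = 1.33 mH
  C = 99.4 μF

Step 1 — Angular frequency: ω = 2π·f = 2π·2000 = 1.257e+04 rad/s.
Step 2 — Component impedances:
  R: Z = R = 16 Ω
  L: Z = jωL = j·1.257e+04·0.00133 = 0 + j16.71 Ω
  C: Z = 1/(jωC) = -j/(ω·C) = 0 - j0.8006 Ω
Step 3 — Series combination: Z_total = R + L + C = 16 + j15.91 Ω = 22.57∠44.8° Ω.
Step 4 — Power factor: PF = cos(φ) = Re(Z)/|Z| = 16/22.566 = 0.709.
Step 5 — Type: Im(Z) = 15.91 ⇒ lagging (phase φ = 44.8°).

PF = 0.709 (lagging, φ = 44.8°)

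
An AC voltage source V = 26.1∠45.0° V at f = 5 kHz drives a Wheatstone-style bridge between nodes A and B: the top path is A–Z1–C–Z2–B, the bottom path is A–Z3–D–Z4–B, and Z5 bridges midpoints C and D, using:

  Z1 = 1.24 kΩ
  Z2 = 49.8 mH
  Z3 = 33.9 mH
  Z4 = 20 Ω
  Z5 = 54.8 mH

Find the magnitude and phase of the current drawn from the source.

Step 1 — Angular frequency: ω = 2π·f = 2π·5000 = 3.142e+04 rad/s.
Step 2 — Component impedances:
  Z1: Z = R = 1240 Ω
  Z2: Z = jωL = j·3.142e+04·0.0498 = 0 + j1565 Ω
  Z3: Z = jωL = j·3.142e+04·0.0339 = 0 + j1065 Ω
  Z4: Z = R = 20 Ω
  Z5: Z = jωL = j·3.142e+04·0.0548 = 0 + j1722 Ω
Step 3 — Bridge requires nodal analysis (the Z5 bridge couples midpoints C and D, so the two paths cannot be reduced to a simple series/parallel combination). Setting node B to ground and injecting 1 A at node A, the 3-node admittance system at A, C, D solves to V_A = Z_AB = 288.6 + j640.8 Ω = 702.8∠65.8° Ω.
Step 4 — Source phasor: V = 26.1∠45.0° V = 18.46 + j18.46 V.
Step 5 — Ohm's law: I = V / Z_total = (18.46 + j18.46) / (288.6 + j640.8) = 0.03473 - j0.01316 A.
Step 6 — Convert to polar: |I| = 0.03714 A, ∠I = -20.8°.

I = 0.03714∠-20.8° A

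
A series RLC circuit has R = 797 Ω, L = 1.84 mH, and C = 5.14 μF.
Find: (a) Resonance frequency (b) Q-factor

Step 1 — Resonance condition Im(Z)=0 gives ω₀ = 1/√(LC).
Step 2 — ω₀ = 1/√(0.00184·5.14e-06) = 1.028e+04 rad/s.
Step 3 — f₀ = ω₀/(2π) = 1637 Hz.
Step 4 — Series Q: Q = ω₀L/R = 1.028e+04·0.00184/797 = 0.02374.

(a) f₀ = 1637 Hz  (b) Q = 0.02374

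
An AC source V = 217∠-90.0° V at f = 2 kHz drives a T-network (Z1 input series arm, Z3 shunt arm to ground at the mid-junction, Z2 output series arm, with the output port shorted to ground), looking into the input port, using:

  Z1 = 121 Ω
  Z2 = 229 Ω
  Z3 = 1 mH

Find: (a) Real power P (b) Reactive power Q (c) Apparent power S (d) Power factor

Step 1 — Angular frequency: ω = 2π·f = 2π·2000 = 1.257e+04 rad/s.
Step 2 — Component impedances:
  Z1: Z = R = 121 Ω
  Z2: Z = R = 229 Ω
  Z3: Z = jωL = j·1.257e+04·0.001 = 0 + j12.57 Ω
Step 3 — With the output port shorted to ground, the output series arm Z2 runs from the junction to ground; the shunt arm Z3 also runs from the junction to ground. They appear in parallel: Z3 || Z2 = 0.6875 + j12.53 Ω.
Step 4 — Series with input arm Z1: Z_in = Z1 + (Z3 || Z2) = 121.7 + j12.53 Ω = 122.3∠5.9° Ω.
Step 5 — Source phasor: V = 217∠-90.0° V = 0 - j217 V.
Step 6 — Current: I = V / Z = -0.1817 - j1.765 A = 1.774∠-95.9° A.
Step 7 — Complex power: S = V·I* = 382.9 + j39.42 VA.
Step 8 — Real power: P = Re(S) = 382.9 W.
Step 9 — Reactive power: Q = Im(S) = 39.42 VAR.
Step 10 — Apparent power: |S| = 384.9 VA.
Step 11 — Power factor: PF = P/|S| = 0.9947 (lagging).

(a) P = 382.9 W  (b) Q = 39.42 VAR  (c) S = 384.9 VA  (d) PF = 0.9947 (lagging)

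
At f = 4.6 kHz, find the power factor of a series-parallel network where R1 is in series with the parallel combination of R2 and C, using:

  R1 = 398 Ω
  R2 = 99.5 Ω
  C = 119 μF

Step 1 — Angular frequency: ω = 2π·f = 2π·4600 = 2.89e+04 rad/s.
Step 2 — Component impedances:
  R1: Z = R = 398 Ω
  R2: Z = R = 99.5 Ω
  C: Z = 1/(jωC) = -j/(ω·C) = 0 - j0.2907 Ω
Step 3 — Parallel branch: R2 || C = 1/(1/R2 + 1/C) = 0.0008496 - j0.2907 Ω.
Step 4 — Series with R1: Z_total = R1 + (R2 || C) = 398 - j0.2907 Ω = 398∠-0.0° Ω.
Step 5 — Power factor: PF = cos(φ) = Re(Z)/|Z| = 398/398 = 1.
Step 6 — Type: Im(Z) = -0.2907 ⇒ leading (phase φ = -0.0°).

PF = 1 (leading, φ = -0.0°)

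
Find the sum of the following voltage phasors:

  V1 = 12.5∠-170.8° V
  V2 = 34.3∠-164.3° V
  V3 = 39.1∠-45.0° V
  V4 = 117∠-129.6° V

Step 1 — Convert each phasor to rectangular form:
  V1 = 12.5·(cos(-170.8°) + j·sin(-170.8°)) = -12.34 - j1.999 V
  V2 = 34.3·(cos(-164.3°) + j·sin(-164.3°)) = -33.02 - j9.282 V
  V3 = 39.1·(cos(-45.0°) + j·sin(-45.0°)) = 27.65 - j27.65 V
  V4 = 117·(cos(-129.6°) + j·sin(-129.6°)) = -74.58 - j90.15 V
Step 2 — Sum components: V_total = -92.29 - j129.1 V.
Step 3 — Convert to polar: |V_total| = 158.7 V, ∠V_total = -125.6°.

V_total = 158.7∠-125.6° V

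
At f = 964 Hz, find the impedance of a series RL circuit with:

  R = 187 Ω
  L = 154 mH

Step 1 — Angular frequency: ω = 2π·f = 2π·964 = 6057 rad/s.
Step 2 — Component impedances:
  R: Z = R = 187 Ω
  L: Z = jωL = j·6057·0.154 = 0 + j932.8 Ω
Step 3 — Series combination: Z_total = R + L = 187 + j932.8 Ω = 951.3∠78.7° Ω.

Z = 187 + j932.8 Ω = 951.3∠78.7° Ω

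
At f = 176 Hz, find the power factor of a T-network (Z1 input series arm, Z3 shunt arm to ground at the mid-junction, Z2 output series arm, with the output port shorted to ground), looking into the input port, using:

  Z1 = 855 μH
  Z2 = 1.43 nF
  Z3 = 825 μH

Step 1 — Angular frequency: ω = 2π·f = 2π·176 = 1106 rad/s.
Step 2 — Component impedances:
  Z1: Z = jωL = j·1106·0.000855 = 0 + j0.9455 Ω
  Z2: Z = 1/(jωC) = -j/(ω·C) = 0 - j6.324e+05 Ω
  Z3: Z = jωL = j·1106·0.000825 = 0 + j0.9123 Ω
Step 3 — With the output port shorted to ground, the output series arm Z2 runs from the junction to ground; the shunt arm Z3 also runs from the junction to ground. They appear in parallel: Z3 || Z2 = 0 + j0.9123 Ω.
Step 4 — Series with input arm Z1: Z_in = Z1 + (Z3 || Z2) = 0 + j1.858 Ω = 1.858∠90.0° Ω.
Step 5 — Power factor: PF = cos(φ) = Re(Z)/|Z| = 0/1.858 = 0.
Step 6 — Type: Im(Z) = 1.858 ⇒ lagging (phase φ = 90.0°).

PF = 0 (lagging, φ = 90.0°)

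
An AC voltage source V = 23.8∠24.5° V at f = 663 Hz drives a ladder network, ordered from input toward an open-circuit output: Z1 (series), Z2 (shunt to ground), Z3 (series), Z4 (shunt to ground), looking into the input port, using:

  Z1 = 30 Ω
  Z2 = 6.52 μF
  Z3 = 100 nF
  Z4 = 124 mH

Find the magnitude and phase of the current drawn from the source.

Step 1 — Angular frequency: ω = 2π·f = 2π·663 = 4166 rad/s.
Step 2 — Component impedances:
  Z1: Z = R = 30 Ω
  Z2: Z = 1/(jωC) = -j/(ω·C) = 0 - j36.82 Ω
  Z3: Z = 1/(jωC) = -j/(ω·C) = 0 - j2401 Ω
  Z4: Z = jωL = j·4166·0.124 = 0 + j516.6 Ω
Step 3 — Ladder network (open output): work backward from the far end, alternating series and parallel combinations. Z_in = 30 - j36.11 Ω = 46.95∠-50.3° Ω.
Step 4 — Source phasor: V = 23.8∠24.5° V = 21.66 + j9.87 V.
Step 5 — Ohm's law: I = V / Z_total = (21.66 + j9.87) / (30 - j36.11) = 0.1331 + j0.4892 A.
Step 6 — Convert to polar: |I| = 0.5069 A, ∠I = 74.8°.

I = 0.5069∠74.8° A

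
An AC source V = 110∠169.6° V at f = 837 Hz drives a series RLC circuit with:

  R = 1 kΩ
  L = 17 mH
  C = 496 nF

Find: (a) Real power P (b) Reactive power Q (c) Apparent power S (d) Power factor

Step 1 — Angular frequency: ω = 2π·f = 2π·837 = 5259 rad/s.
Step 2 — Component impedances:
  R: Z = R = 1000 Ω
  L: Z = jωL = j·5259·0.017 = 0 + j89.4 Ω
  C: Z = 1/(jωC) = -j/(ω·C) = 0 - j383.4 Ω
Step 3 — Series combination: Z_total = R + L + C = 1000 - j294 Ω = 1042∠-16.4° Ω.
Step 4 — Source phasor: V = 110∠169.6° V = -108.2 + j19.86 V.
Step 5 — Current: I = V / Z = -0.105 - j0.011 A = 0.1055∠-174.0° A.
Step 6 — Complex power: S = V·I* = 11.14 - j3.274 VA.
Step 7 — Real power: P = Re(S) = 11.14 W.
Step 8 — Reactive power: Q = Im(S) = -3.274 VAR.
Step 9 — Apparent power: |S| = 11.61 VA.
Step 10 — Power factor: PF = P/|S| = 0.9594 (leading).

(a) P = 11.14 W  (b) Q = -3.274 VAR  (c) S = 11.61 VA  (d) PF = 0.9594 (leading)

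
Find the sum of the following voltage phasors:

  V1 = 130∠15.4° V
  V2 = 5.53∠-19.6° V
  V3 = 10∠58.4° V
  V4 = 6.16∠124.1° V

Step 1 — Convert each phasor to rectangular form:
  V1 = 130·(cos(15.4°) + j·sin(15.4°)) = 125.3 + j34.52 V
  V2 = 5.53·(cos(-19.6°) + j·sin(-19.6°)) = 5.21 - j1.855 V
  V3 = 10·(cos(58.4°) + j·sin(58.4°)) = 5.24 + j8.517 V
  V4 = 6.16·(cos(124.1°) + j·sin(124.1°)) = -3.454 + j5.101 V
Step 2 — Sum components: V_total = 132.3 + j46.29 V.
Step 3 — Convert to polar: |V_total| = 140.2 V, ∠V_total = 19.3°.

V_total = 140.2∠19.3° V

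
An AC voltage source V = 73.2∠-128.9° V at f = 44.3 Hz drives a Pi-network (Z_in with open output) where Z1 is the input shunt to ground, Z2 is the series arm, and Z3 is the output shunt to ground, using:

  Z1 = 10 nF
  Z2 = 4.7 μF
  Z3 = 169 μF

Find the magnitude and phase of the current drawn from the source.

Step 1 — Angular frequency: ω = 2π·f = 2π·44.3 = 278.3 rad/s.
Step 2 — Component impedances:
  Z1: Z = 1/(jωC) = -j/(ω·C) = 0 - j3.593e+05 Ω
  Z2: Z = 1/(jωC) = -j/(ω·C) = 0 - j764.4 Ω
  Z3: Z = 1/(jωC) = -j/(ω·C) = 0 - j21.26 Ω
Step 3 — With open output, the series arm Z2 and the output shunt Z3 appear in series to ground: Z2 + Z3 = 0 - j785.7 Ω.
Step 4 — Parallel with input shunt Z1: Z_in = Z1 || (Z2 + Z3) = 0 - j783.9 Ω = 783.9∠-90.0° Ω.
Step 5 — Source phasor: V = 73.2∠-128.9° V = -45.97 - j56.97 V.
Step 6 — Ohm's law: I = V / Z_total = (-45.97 - j56.97) / (0 - j783.9) = 0.07267 - j0.05864 A.
Step 7 — Convert to polar: |I| = 0.09337 A, ∠I = -38.9°.

I = 0.09337∠-38.9° A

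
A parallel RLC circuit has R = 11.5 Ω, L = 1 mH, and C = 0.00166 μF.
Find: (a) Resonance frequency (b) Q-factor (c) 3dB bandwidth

Step 1 — Resonance: ω₀ = 1/√(LC) = 1/√(0.001·1.66e-09) = 7.762e+05 rad/s.
Step 2 — f₀ = ω₀/(2π) = 1.235e+05 Hz.
Step 3 — Parallel Q: Q = R/(ω₀L) = 11.5/(7.762e+05·0.001) = 0.01482.
Step 4 — Bandwidth: Δω = ω₀/Q = 5.238e+07 rad/s; BW = Δω/(2π) = 8.337e+06 Hz.

(a) f₀ = 1.235e+05 Hz  (b) Q = 0.01482  (c) BW = 8.337e+06 Hz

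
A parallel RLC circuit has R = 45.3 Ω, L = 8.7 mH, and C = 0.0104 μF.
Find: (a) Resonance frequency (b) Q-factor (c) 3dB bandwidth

Step 1 — Resonance: ω₀ = 1/√(LC) = 1/√(0.0087·1.04e-08) = 1.051e+05 rad/s.
Step 2 — f₀ = ω₀/(2π) = 1.673e+04 Hz.
Step 3 — Parallel Q: Q = R/(ω₀L) = 45.3/(1.051e+05·0.0087) = 0.04953.
Step 4 — Bandwidth: Δω = ω₀/Q = 2.123e+06 rad/s; BW = Δω/(2π) = 3.378e+05 Hz.

(a) f₀ = 1.673e+04 Hz  (b) Q = 0.04953  (c) BW = 3.378e+05 Hz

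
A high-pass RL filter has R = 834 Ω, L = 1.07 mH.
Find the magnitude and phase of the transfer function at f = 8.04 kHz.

Step 1 — Angular frequency: ω = 2π·8040 = 5.052e+04 rad/s.
Step 2 — Transfer function: H(jω) = jωL/(R + jωL).
Step 3 — Numerator jωL = j·54.05; denominator R + jωL = 834 + j54.05.
Step 4 — H = 0.004183 + j0.06454.
Step 5 — Magnitude: |H| = 0.06468 (-23.8 dB); phase: φ = 86.3°.

|H| = 0.06468 (-23.8 dB), φ = 86.3°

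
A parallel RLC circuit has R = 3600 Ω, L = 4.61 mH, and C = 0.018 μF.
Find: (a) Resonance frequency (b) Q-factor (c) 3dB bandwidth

Step 1 — Resonance: ω₀ = 1/√(LC) = 1/√(0.00461·1.8e-08) = 1.098e+05 rad/s.
Step 2 — f₀ = ω₀/(2π) = 1.747e+04 Hz.
Step 3 — Parallel Q: Q = R/(ω₀L) = 3600/(1.098e+05·0.00461) = 7.114.
Step 4 — Bandwidth: Δω = ω₀/Q = 1.543e+04 rad/s; BW = Δω/(2π) = 2456 Hz.

(a) f₀ = 1.747e+04 Hz  (b) Q = 7.114  (c) BW = 2456 Hz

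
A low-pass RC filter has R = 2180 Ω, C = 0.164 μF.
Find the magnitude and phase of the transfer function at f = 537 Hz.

Step 1 — Angular frequency: ω = 2π·537 = 3374 rad/s.
Step 2 — Transfer function: H(jω) = 1/(1 + jωRC).
Step 3 — Denominator: 1 + jωRC = 1 + j·3374·2180·1.64e-07 = 1 + j1.206.
Step 4 — H = 0.4073 - j0.4913.
Step 5 — Magnitude: |H| = 0.6382 (-3.9 dB); phase: φ = -50.3°.

|H| = 0.6382 (-3.9 dB), φ = -50.3°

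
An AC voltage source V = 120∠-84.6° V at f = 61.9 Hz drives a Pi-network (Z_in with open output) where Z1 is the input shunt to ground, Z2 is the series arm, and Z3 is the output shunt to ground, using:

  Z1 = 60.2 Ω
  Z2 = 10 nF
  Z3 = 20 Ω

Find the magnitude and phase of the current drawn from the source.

Step 1 — Angular frequency: ω = 2π·f = 2π·61.9 = 388.9 rad/s.
Step 2 — Component impedances:
  Z1: Z = R = 60.2 Ω
  Z2: Z = 1/(jωC) = -j/(ω·C) = 0 - j2.571e+05 Ω
  Z3: Z = R = 20 Ω
Step 3 — With open output, the series arm Z2 and the output shunt Z3 appear in series to ground: Z2 + Z3 = 20 - j2.571e+05 Ω.
Step 4 — Parallel with input shunt Z1: Z_in = Z1 || (Z2 + Z3) = 60.2 - j0.01409 Ω = 60.2∠-0.0° Ω.
Step 5 — Source phasor: V = 120∠-84.6° V = 11.29 - j119.5 V.
Step 6 — Ohm's law: I = V / Z_total = (11.29 - j119.5) / (60.2 - j0.01409) = 0.1881 - j1.984 A.
Step 7 — Convert to polar: |I| = 1.993 A, ∠I = -84.6°.

I = 1.993∠-84.6° A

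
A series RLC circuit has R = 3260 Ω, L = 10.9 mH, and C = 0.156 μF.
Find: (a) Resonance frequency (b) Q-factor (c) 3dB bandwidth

Step 1 — Resonance condition Im(Z)=0 gives ω₀ = 1/√(LC).
Step 2 — ω₀ = 1/√(0.0109·1.56e-07) = 2.425e+04 rad/s.
Step 3 — f₀ = ω₀/(2π) = 3860 Hz.
Step 4 — Series Q: Q = ω₀L/R = 2.425e+04·0.0109/3260 = 0.08108.
Step 5 — 3dB bandwidth: Δω = ω₀/Q = 2.991e+05 rad/s; BW = Δω/(2π) = 4.76e+04 Hz.

(a) f₀ = 3860 Hz  (b) Q = 0.08108  (c) BW = 4.76e+04 Hz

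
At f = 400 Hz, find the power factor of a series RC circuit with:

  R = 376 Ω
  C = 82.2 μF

Step 1 — Angular frequency: ω = 2π·f = 2π·400 = 2513 rad/s.
Step 2 — Component impedances:
  R: Z = R = 376 Ω
  C: Z = 1/(jωC) = -j/(ω·C) = 0 - j4.84 Ω
Step 3 — Series combination: Z_total = R + C = 376 - j4.84 Ω = 376∠-0.7° Ω.
Step 4 — Power factor: PF = cos(φ) = Re(Z)/|Z| = 376/376.03 = 0.9999.
Step 5 — Type: Im(Z) = -4.84 ⇒ leading (phase φ = -0.7°).

PF = 0.9999 (leading, φ = -0.7°)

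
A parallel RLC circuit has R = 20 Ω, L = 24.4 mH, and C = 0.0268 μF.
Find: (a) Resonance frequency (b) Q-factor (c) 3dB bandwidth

Step 1 — Resonance: ω₀ = 1/√(LC) = 1/√(0.0244·2.68e-08) = 3.911e+04 rad/s.
Step 2 — f₀ = ω₀/(2π) = 6224 Hz.
Step 3 — Parallel Q: Q = R/(ω₀L) = 20/(3.911e+04·0.0244) = 0.02096.
Step 4 — Bandwidth: Δω = ω₀/Q = 1.866e+06 rad/s; BW = Δω/(2π) = 2.969e+05 Hz.

(a) f₀ = 6224 Hz  (b) Q = 0.02096  (c) BW = 2.969e+05 Hz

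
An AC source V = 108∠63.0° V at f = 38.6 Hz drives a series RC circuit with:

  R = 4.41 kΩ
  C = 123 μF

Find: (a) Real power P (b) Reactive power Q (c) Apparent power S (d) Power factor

Step 1 — Angular frequency: ω = 2π·f = 2π·38.6 = 242.5 rad/s.
Step 2 — Component impedances:
  R: Z = R = 4410 Ω
  C: Z = 1/(jωC) = -j/(ω·C) = 0 - j33.52 Ω
Step 3 — Series combination: Z_total = R + C = 4410 - j33.52 Ω = 4410∠-0.4° Ω.
Step 4 — Source phasor: V = 108∠63.0° V = 49.03 + j96.23 V.
Step 5 — Current: I = V / Z = 0.01095 + j0.0219 A = 0.02449∠63.4° A.
Step 6 — Complex power: S = V·I* = 2.645 - j0.0201 VA.
Step 7 — Real power: P = Re(S) = 2.645 W.
Step 8 — Reactive power: Q = Im(S) = -0.0201 VAR.
Step 9 — Apparent power: |S| = 2.645 VA.
Step 10 — Power factor: PF = P/|S| = 1 (leading).

(a) P = 2.645 W  (b) Q = -0.0201 VAR  (c) S = 2.645 VA  (d) PF = 1 (leading)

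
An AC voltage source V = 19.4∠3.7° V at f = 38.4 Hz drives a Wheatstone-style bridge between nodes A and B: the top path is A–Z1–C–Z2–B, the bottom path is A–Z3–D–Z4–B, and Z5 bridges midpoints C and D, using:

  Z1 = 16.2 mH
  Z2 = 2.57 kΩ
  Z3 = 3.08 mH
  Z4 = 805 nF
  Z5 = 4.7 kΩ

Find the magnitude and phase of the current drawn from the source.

Step 1 — Angular frequency: ω = 2π·f = 2π·38.4 = 241.3 rad/s.
Step 2 — Component impedances:
  Z1: Z = jωL = j·241.3·0.0162 = 0 + j3.909 Ω
  Z2: Z = R = 2570 Ω
  Z3: Z = jωL = j·241.3·0.00308 = 0 + j0.7431 Ω
  Z4: Z = 1/(jωC) = -j/(ω·C) = 0 - j5149 Ω
  Z5: Z = R = 4700 Ω
Step 3 — Bridge requires nodal analysis (the Z5 bridge couples midpoints C and D, so the two paths cannot be reduced to a simple series/parallel combination). Setting node B to ground and injecting 1 A at node A, the 3-node admittance system at A, C, D solves to V_A = Z_AB = 2060 - j1025 Ω = 2301∠-26.5° Ω.
Step 4 — Source phasor: V = 19.4∠3.7° V = 19.36 + j1.252 V.
Step 5 — Ohm's law: I = V / Z_total = (19.36 + j1.252) / (2060 - j1025) = 0.00729 + j0.004236 A.
Step 6 — Convert to polar: |I| = 0.008432 A, ∠I = 30.2°.

I = 0.008432∠30.2° A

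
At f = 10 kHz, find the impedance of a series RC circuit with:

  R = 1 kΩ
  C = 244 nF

Step 1 — Angular frequency: ω = 2π·f = 2π·1e+04 = 6.283e+04 rad/s.
Step 2 — Component impedances:
  R: Z = R = 1000 Ω
  C: Z = 1/(jωC) = -j/(ω·C) = 0 - j65.23 Ω
Step 3 — Series combination: Z_total = R + C = 1000 - j65.23 Ω = 1002∠-3.7° Ω.

Z = 1000 - j65.23 Ω = 1002∠-3.7° Ω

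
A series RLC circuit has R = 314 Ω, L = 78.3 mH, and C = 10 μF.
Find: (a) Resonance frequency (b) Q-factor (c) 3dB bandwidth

Step 1 — Resonance: ω₀ = 1/√(LC) = 1/√(0.0783·1e-05) = 1130 rad/s.
Step 2 — f₀ = ω₀/(2π) = 179.9 Hz.
Step 3 — Series Q: Q = ω₀L/R = 1130·0.0783/314 = 0.2818.
Step 4 — Bandwidth: Δω = ω₀/Q = 4010 rad/s; BW = Δω/(2π) = 638.2 Hz.

(a) f₀ = 179.9 Hz  (b) Q = 0.2818  (c) BW = 638.2 Hz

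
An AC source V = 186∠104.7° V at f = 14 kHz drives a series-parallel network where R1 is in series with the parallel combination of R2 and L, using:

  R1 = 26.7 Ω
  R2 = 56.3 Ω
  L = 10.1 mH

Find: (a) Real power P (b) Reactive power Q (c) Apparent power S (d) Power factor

Step 1 — Angular frequency: ω = 2π·f = 2π·1.4e+04 = 8.796e+04 rad/s.
Step 2 — Component impedances:
  R1: Z = R = 26.7 Ω
  R2: Z = R = 56.3 Ω
  L: Z = jωL = j·8.796e+04·0.0101 = 0 + j888.4 Ω
Step 3 — Parallel branch: R2 || L = 1/(1/R2 + 1/L) = 56.07 + j3.553 Ω.
Step 4 — Series with R1: Z_total = R1 + (R2 || L) = 82.77 + j3.553 Ω = 82.85∠2.5° Ω.
Step 5 — Source phasor: V = 186∠104.7° V = -47.2 + j179.9 V.
Step 6 — Current: I = V / Z = -0.476 + j2.194 A = 2.245∠102.2° A.
Step 7 — Complex power: S = V·I* = 417.2 + j17.91 VA.
Step 8 — Real power: P = Re(S) = 417.2 W.
Step 9 — Reactive power: Q = Im(S) = 17.91 VAR.
Step 10 — Apparent power: |S| = 417.6 VA.
Step 11 — Power factor: PF = P/|S| = 0.9991 (lagging).

(a) P = 417.2 W  (b) Q = 17.91 VAR  (c) S = 417.6 VA  (d) PF = 0.9991 (lagging)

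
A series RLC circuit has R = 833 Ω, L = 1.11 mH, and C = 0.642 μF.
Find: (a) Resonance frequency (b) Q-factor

Step 1 — Resonance condition Im(Z)=0 gives ω₀ = 1/√(LC).
Step 2 — ω₀ = 1/√(0.00111·6.42e-07) = 3.746e+04 rad/s.
Step 3 — f₀ = ω₀/(2π) = 5962 Hz.
Step 4 — Series Q: Q = ω₀L/R = 3.746e+04·0.00111/833 = 0.04992.

(a) f₀ = 5962 Hz  (b) Q = 0.04992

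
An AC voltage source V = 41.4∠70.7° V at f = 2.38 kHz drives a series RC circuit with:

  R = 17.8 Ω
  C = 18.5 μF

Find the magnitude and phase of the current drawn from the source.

Step 1 — Angular frequency: ω = 2π·f = 2π·2380 = 1.495e+04 rad/s.
Step 2 — Component impedances:
  R: Z = R = 17.8 Ω
  C: Z = 1/(jωC) = -j/(ω·C) = 0 - j3.615 Ω
Step 3 — Series combination: Z_total = R + C = 17.8 - j3.615 Ω = 18.16∠-11.5° Ω.
Step 4 — Source phasor: V = 41.4∠70.7° V = 13.68 + j39.07 V.
Step 5 — Ohm's law: I = V / Z_total = (13.68 + j39.07) / (17.8 - j3.615) = 0.3102 + j2.258 A.
Step 6 — Convert to polar: |I| = 2.279 A, ∠I = 82.2°.

I = 2.279∠82.2° A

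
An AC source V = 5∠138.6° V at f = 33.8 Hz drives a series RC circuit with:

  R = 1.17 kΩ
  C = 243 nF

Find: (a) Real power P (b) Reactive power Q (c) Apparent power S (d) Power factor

Step 1 — Angular frequency: ω = 2π·f = 2π·33.8 = 212.4 rad/s.
Step 2 — Component impedances:
  R: Z = R = 1170 Ω
  C: Z = 1/(jωC) = -j/(ω·C) = 0 - j1.938e+04 Ω
Step 3 — Series combination: Z_total = R + C = 1170 - j1.938e+04 Ω = 1.941e+04∠-86.5° Ω.
Step 4 — Source phasor: V = 5∠138.6° V = -3.751 + j3.307 V.
Step 5 — Current: I = V / Z = -0.0001817 - j0.0001826 A = 0.0002576∠-134.9° A.
Step 6 — Complex power: S = V·I* = 7.762e-05 - j0.001285 VA.
Step 7 — Real power: P = Re(S) = 7.762e-05 W.
Step 8 — Reactive power: Q = Im(S) = -0.001285 VAR.
Step 9 — Apparent power: |S| = 0.001288 VA.
Step 10 — Power factor: PF = P/|S| = 0.06027 (leading).

(a) P = 7.762e-05 W  (b) Q = -0.001285 VAR  (c) S = 0.001288 VA  (d) PF = 0.06027 (leading)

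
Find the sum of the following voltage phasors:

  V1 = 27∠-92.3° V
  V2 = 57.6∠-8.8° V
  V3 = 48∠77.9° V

Step 1 — Convert each phasor to rectangular form:
  V1 = 27·(cos(-92.3°) + j·sin(-92.3°)) = -1.084 - j26.98 V
  V2 = 57.6·(cos(-8.8°) + j·sin(-8.8°)) = 56.92 - j8.812 V
  V3 = 48·(cos(77.9°) + j·sin(77.9°)) = 10.06 + j46.93 V
Step 2 — Sum components: V_total = 65.9 + j11.14 V.
Step 3 — Convert to polar: |V_total| = 66.84 V, ∠V_total = 9.6°.

V_total = 66.84∠9.6° V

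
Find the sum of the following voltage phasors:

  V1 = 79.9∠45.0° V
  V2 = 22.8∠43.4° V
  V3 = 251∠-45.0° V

Step 1 — Convert each phasor to rectangular form:
  V1 = 79.9·(cos(45.0°) + j·sin(45.0°)) = 56.5 + j56.5 V
  V2 = 22.8·(cos(43.4°) + j·sin(43.4°)) = 16.57 + j15.67 V
  V3 = 251·(cos(-45.0°) + j·sin(-45.0°)) = 177.5 - j177.5 V
Step 2 — Sum components: V_total = 250.5 - j105.3 V.
Step 3 — Convert to polar: |V_total| = 271.8 V, ∠V_total = -22.8°.

V_total = 271.8∠-22.8° V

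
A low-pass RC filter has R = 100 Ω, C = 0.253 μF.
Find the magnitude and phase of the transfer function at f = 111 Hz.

Step 1 — Angular frequency: ω = 2π·111 = 697.4 rad/s.
Step 2 — Transfer function: H(jω) = 1/(1 + jωRC).
Step 3 — Denominator: 1 + jωRC = 1 + j·697.4·100·2.53e-07 = 1 + j0.01765.
Step 4 — H = 0.9997 - j0.01764.
Step 5 — Magnitude: |H| = 0.9998 (-0.0 dB); phase: φ = -1.0°.

|H| = 0.9998 (-0.0 dB), φ = -1.0°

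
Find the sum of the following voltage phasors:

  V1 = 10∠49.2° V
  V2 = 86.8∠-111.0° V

Step 1 — Convert each phasor to rectangular form:
  V1 = 10·(cos(49.2°) + j·sin(49.2°)) = 6.534 + j7.57 V
  V2 = 86.8·(cos(-111.0°) + j·sin(-111.0°)) = -31.11 - j81.03 V
Step 2 — Sum components: V_total = -24.57 - j73.46 V.
Step 3 — Convert to polar: |V_total| = 77.47 V, ∠V_total = -108.5°.

V_total = 77.47∠-108.5° V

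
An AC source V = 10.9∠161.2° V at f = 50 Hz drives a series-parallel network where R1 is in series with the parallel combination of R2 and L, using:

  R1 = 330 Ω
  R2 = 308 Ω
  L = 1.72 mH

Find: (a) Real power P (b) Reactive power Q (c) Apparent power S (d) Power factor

Step 1 — Angular frequency: ω = 2π·f = 2π·50 = 314.2 rad/s.
Step 2 — Component impedances:
  R1: Z = R = 330 Ω
  R2: Z = R = 308 Ω
  L: Z = jωL = j·314.2·0.00172 = 0 + j0.5404 Ω
Step 3 — Parallel branch: R2 || L = 1/(1/R2 + 1/L) = 0.000948 + j0.5404 Ω.
Step 4 — Series with R1: Z_total = R1 + (R2 || L) = 330 + j0.5404 Ω = 330∠0.1° Ω.
Step 5 — Source phasor: V = 10.9∠161.2° V = -10.32 + j3.513 V.
Step 6 — Current: I = V / Z = -0.03125 + j0.0107 A = 0.03303∠161.1° A.
Step 7 — Complex power: S = V·I* = 0.36 + j0.0005895 VA.
Step 8 — Real power: P = Re(S) = 0.36 W.
Step 9 — Reactive power: Q = Im(S) = 0.0005895 VAR.
Step 10 — Apparent power: |S| = 0.36 VA.
Step 11 — Power factor: PF = P/|S| = 1 (lagging).

(a) P = 0.36 W  (b) Q = 0.0005895 VAR  (c) S = 0.36 VA  (d) PF = 1 (lagging)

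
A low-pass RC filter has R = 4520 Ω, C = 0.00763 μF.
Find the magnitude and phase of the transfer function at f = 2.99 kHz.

Step 1 — Angular frequency: ω = 2π·2990 = 1.879e+04 rad/s.
Step 2 — Transfer function: H(jω) = 1/(1 + jωRC).
Step 3 — Denominator: 1 + jωRC = 1 + j·1.879e+04·4520·7.63e-09 = 1 + j0.6479.
Step 4 — H = 0.7043 - j0.4563.
Step 5 — Magnitude: |H| = 0.8392 (-1.5 dB); phase: φ = -32.9°.

|H| = 0.8392 (-1.5 dB), φ = -32.9°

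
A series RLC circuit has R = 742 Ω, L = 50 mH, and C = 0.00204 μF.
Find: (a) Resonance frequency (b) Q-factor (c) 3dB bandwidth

Step 1 — Resonance: ω₀ = 1/√(LC) = 1/√(0.05·2.04e-09) = 9.901e+04 rad/s.
Step 2 — f₀ = ω₀/(2π) = 1.576e+04 Hz.
Step 3 — Series Q: Q = ω₀L/R = 9.901e+04·0.05/742 = 6.672.
Step 4 — Bandwidth: Δω = ω₀/Q = 1.484e+04 rad/s; BW = Δω/(2π) = 2362 Hz.

(a) f₀ = 1.576e+04 Hz  (b) Q = 6.672  (c) BW = 2362 Hz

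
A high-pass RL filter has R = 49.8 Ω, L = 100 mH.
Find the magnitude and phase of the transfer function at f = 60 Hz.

Step 1 — Angular frequency: ω = 2π·60 = 377 rad/s.
Step 2 — Transfer function: H(jω) = jωL/(R + jωL).
Step 3 — Numerator jωL = j·37.7; denominator R + jωL = 49.8 + j37.7.
Step 4 — H = 0.3643 + j0.4812.
Step 5 — Magnitude: |H| = 0.6036 (-4.4 dB); phase: φ = 52.9°.

|H| = 0.6036 (-4.4 dB), φ = 52.9°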